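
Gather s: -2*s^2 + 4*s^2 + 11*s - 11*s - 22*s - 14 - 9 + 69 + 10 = 2*s^2 - 22*s + 56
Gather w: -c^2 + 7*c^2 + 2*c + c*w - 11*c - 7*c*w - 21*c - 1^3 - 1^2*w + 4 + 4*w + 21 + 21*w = 6*c^2 - 30*c + w*(24 - 6*c) + 24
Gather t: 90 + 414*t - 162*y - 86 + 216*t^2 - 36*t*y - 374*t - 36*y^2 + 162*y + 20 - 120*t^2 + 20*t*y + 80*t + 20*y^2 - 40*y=96*t^2 + t*(120 - 16*y) - 16*y^2 - 40*y + 24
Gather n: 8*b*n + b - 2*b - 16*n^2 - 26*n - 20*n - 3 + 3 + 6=-b - 16*n^2 + n*(8*b - 46) + 6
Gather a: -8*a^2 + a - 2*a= -8*a^2 - a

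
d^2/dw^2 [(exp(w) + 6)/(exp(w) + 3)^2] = exp(w)/(exp(w) + 3)^2 + 6*exp(2*w)/(exp(w) + 3)^4 - 36*exp(w)/(exp(w) + 3)^4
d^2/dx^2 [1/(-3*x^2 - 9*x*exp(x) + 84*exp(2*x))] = ((x^2 + 3*x*exp(x) - 28*exp(2*x))*(3*x*exp(x) - 112*exp(2*x) + 6*exp(x) + 2) - 2*(3*x*exp(x) + 2*x - 56*exp(2*x) + 3*exp(x))^2)/(3*(x^2 + 3*x*exp(x) - 28*exp(2*x))^3)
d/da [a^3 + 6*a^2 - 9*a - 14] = 3*a^2 + 12*a - 9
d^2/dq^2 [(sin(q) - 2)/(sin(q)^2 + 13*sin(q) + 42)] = (-sin(q)^5 + 21*sin(q)^4 + 332*sin(q)^3 + 536*sin(q)^2 - 3264*sin(q) - 1600)/(sin(q)^2 + 13*sin(q) + 42)^3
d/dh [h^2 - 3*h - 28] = 2*h - 3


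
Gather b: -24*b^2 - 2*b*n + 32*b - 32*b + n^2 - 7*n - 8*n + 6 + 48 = -24*b^2 - 2*b*n + n^2 - 15*n + 54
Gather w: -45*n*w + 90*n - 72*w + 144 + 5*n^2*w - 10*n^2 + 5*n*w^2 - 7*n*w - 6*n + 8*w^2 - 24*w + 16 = -10*n^2 + 84*n + w^2*(5*n + 8) + w*(5*n^2 - 52*n - 96) + 160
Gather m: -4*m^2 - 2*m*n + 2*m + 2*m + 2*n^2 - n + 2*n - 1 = -4*m^2 + m*(4 - 2*n) + 2*n^2 + n - 1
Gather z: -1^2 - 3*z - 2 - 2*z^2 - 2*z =-2*z^2 - 5*z - 3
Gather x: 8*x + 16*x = 24*x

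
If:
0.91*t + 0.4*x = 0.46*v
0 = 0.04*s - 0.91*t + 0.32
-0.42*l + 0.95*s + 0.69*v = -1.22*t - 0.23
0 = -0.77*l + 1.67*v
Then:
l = 1.92274156866821*x + 1.41194031299541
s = 0.195135682968272*x - 0.513334448159059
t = 0.00857739265794602*x + 0.32908420008092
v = 0.886533537649415*x + 0.651014395812256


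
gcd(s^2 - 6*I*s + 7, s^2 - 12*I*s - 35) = s - 7*I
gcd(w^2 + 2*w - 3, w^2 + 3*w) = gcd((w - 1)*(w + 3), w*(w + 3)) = w + 3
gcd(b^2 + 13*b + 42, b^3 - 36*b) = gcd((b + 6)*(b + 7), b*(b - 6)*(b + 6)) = b + 6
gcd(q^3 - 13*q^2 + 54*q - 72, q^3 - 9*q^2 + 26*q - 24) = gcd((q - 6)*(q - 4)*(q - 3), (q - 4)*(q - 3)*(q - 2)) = q^2 - 7*q + 12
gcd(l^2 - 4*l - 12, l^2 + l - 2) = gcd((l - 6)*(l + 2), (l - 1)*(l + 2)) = l + 2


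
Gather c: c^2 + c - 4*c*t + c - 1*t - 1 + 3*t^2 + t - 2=c^2 + c*(2 - 4*t) + 3*t^2 - 3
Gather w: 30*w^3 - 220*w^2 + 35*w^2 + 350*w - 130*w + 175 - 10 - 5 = 30*w^3 - 185*w^2 + 220*w + 160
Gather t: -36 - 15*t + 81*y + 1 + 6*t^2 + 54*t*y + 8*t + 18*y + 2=6*t^2 + t*(54*y - 7) + 99*y - 33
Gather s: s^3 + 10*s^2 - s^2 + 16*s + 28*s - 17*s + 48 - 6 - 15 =s^3 + 9*s^2 + 27*s + 27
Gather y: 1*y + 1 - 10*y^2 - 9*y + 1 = -10*y^2 - 8*y + 2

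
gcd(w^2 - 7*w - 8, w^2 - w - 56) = w - 8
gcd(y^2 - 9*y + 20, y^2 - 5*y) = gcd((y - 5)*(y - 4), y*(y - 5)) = y - 5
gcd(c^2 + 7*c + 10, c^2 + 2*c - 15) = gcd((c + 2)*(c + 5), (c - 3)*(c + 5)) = c + 5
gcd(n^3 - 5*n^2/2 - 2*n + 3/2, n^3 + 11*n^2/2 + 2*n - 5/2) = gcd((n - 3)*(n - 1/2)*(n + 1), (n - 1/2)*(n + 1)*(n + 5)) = n^2 + n/2 - 1/2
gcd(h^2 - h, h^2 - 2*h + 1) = h - 1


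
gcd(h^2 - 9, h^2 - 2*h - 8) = 1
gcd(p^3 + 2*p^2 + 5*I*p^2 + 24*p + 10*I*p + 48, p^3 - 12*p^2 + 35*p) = 1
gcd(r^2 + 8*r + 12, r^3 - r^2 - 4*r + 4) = r + 2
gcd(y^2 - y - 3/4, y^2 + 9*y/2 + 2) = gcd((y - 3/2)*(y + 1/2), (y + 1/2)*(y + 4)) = y + 1/2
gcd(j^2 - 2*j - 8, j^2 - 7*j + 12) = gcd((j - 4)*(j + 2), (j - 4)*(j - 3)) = j - 4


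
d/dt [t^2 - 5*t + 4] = 2*t - 5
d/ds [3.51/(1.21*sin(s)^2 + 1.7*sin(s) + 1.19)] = -(8.4942*sin(s) + 5.967)*cos(s)/(1.21*sin(s)^2 + 1.7*sin(s) + 1.19)^2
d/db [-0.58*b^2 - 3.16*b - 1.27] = -1.16*b - 3.16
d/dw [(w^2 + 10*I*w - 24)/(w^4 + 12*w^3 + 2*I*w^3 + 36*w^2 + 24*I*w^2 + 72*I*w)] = (-2*w^4 - 32*I*w^3 + w^2*(136 - 48*I) + w*(288 + 144*I) + 288*I)/(w^7 + w^6*(18 + 4*I) + w^5*(104 + 72*I) + w^4*(144 + 432*I) + w^3*(-432 + 864*I) - 864*w^2)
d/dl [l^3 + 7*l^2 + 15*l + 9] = 3*l^2 + 14*l + 15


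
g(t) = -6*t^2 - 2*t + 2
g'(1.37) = -18.44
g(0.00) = 2.00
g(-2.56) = -32.20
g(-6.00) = -202.00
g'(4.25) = -53.00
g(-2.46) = -29.39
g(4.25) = -114.88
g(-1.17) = -3.87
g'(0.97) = -13.64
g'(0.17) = -4.04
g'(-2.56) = 28.72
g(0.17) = 1.49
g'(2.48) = -31.76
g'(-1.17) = 12.04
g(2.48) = -39.86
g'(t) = -12*t - 2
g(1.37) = -12.00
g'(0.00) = -2.00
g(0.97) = -5.59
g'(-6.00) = 70.00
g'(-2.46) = 27.52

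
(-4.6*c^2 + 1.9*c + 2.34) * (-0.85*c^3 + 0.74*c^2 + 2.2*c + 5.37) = 3.91*c^5 - 5.019*c^4 - 10.703*c^3 - 18.7904*c^2 + 15.351*c + 12.5658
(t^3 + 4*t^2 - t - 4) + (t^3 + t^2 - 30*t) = 2*t^3 + 5*t^2 - 31*t - 4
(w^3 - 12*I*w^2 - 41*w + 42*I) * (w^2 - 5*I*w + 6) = w^5 - 17*I*w^4 - 95*w^3 + 175*I*w^2 - 36*w + 252*I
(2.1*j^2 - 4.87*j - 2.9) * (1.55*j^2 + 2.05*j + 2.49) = 3.255*j^4 - 3.2435*j^3 - 9.2495*j^2 - 18.0713*j - 7.221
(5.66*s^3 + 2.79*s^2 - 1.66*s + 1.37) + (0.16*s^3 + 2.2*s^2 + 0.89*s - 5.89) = 5.82*s^3 + 4.99*s^2 - 0.77*s - 4.52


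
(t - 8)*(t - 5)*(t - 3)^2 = t^4 - 19*t^3 + 127*t^2 - 357*t + 360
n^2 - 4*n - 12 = (n - 6)*(n + 2)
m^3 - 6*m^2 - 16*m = m*(m - 8)*(m + 2)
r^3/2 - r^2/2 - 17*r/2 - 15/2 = (r/2 + 1/2)*(r - 5)*(r + 3)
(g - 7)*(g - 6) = g^2 - 13*g + 42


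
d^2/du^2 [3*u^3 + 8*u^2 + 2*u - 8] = 18*u + 16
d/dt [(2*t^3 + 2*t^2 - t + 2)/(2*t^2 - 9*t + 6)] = 4*(t^4 - 9*t^3 + 5*t^2 + 4*t + 3)/(4*t^4 - 36*t^3 + 105*t^2 - 108*t + 36)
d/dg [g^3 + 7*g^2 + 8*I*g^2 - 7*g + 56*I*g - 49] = 3*g^2 + g*(14 + 16*I) - 7 + 56*I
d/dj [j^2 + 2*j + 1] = 2*j + 2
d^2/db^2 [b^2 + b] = 2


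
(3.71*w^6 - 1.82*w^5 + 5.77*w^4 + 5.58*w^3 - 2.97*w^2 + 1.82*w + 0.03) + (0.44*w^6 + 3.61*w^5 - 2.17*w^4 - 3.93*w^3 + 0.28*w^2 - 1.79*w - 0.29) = 4.15*w^6 + 1.79*w^5 + 3.6*w^4 + 1.65*w^3 - 2.69*w^2 + 0.03*w - 0.26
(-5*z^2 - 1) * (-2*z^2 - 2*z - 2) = 10*z^4 + 10*z^3 + 12*z^2 + 2*z + 2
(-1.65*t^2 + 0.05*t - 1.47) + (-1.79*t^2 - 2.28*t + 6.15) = -3.44*t^2 - 2.23*t + 4.68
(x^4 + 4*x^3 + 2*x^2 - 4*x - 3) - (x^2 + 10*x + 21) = x^4 + 4*x^3 + x^2 - 14*x - 24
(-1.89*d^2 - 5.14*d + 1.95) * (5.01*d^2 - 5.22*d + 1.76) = -9.4689*d^4 - 15.8856*d^3 + 33.2739*d^2 - 19.2254*d + 3.432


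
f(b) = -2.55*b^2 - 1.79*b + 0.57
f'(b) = -5.1*b - 1.79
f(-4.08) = -34.58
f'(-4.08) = 19.02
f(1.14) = -4.78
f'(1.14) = -7.60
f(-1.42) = -2.03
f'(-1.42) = 5.45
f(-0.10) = 0.72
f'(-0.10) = -1.28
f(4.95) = -70.77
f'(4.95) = -27.04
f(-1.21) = -1.00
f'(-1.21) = 4.38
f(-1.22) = -1.04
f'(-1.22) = 4.43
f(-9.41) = -208.38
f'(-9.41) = 46.20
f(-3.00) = -17.01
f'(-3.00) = 13.51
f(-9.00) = -189.87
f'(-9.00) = 44.11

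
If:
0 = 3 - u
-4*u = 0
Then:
No Solution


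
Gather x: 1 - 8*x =1 - 8*x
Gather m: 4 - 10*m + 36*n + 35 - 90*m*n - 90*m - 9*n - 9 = m*(-90*n - 100) + 27*n + 30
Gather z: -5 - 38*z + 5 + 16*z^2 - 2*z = 16*z^2 - 40*z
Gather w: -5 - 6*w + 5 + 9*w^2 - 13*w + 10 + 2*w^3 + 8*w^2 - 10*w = 2*w^3 + 17*w^2 - 29*w + 10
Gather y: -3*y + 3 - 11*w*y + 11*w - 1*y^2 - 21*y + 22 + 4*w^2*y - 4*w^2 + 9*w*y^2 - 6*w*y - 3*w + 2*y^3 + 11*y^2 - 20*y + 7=-4*w^2 + 8*w + 2*y^3 + y^2*(9*w + 10) + y*(4*w^2 - 17*w - 44) + 32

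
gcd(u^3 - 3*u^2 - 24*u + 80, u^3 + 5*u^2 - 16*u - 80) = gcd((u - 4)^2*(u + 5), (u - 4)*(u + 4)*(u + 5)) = u^2 + u - 20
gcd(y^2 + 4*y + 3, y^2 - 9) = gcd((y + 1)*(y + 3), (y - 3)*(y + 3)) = y + 3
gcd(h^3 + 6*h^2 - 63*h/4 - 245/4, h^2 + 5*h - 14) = h + 7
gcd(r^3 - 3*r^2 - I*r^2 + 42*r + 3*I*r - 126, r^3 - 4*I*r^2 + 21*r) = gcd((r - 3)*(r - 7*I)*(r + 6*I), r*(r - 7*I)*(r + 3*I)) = r - 7*I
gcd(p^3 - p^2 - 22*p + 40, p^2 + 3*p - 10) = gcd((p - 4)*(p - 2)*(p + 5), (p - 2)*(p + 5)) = p^2 + 3*p - 10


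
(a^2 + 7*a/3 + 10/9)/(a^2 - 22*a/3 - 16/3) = (a + 5/3)/(a - 8)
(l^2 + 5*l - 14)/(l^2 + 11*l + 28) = (l - 2)/(l + 4)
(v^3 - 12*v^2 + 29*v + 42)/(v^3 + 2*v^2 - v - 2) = (v^2 - 13*v + 42)/(v^2 + v - 2)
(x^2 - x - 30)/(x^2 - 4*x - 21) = (-x^2 + x + 30)/(-x^2 + 4*x + 21)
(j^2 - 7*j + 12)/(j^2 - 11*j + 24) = (j - 4)/(j - 8)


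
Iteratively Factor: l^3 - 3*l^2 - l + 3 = (l - 3)*(l^2 - 1) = (l - 3)*(l - 1)*(l + 1)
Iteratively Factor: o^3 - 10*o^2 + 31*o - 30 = (o - 3)*(o^2 - 7*o + 10) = (o - 5)*(o - 3)*(o - 2)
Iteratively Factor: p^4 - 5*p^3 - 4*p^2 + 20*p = (p - 5)*(p^3 - 4*p) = (p - 5)*(p + 2)*(p^2 - 2*p) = p*(p - 5)*(p + 2)*(p - 2)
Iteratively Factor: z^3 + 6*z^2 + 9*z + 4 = (z + 1)*(z^2 + 5*z + 4) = (z + 1)*(z + 4)*(z + 1)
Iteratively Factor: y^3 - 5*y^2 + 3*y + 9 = (y + 1)*(y^2 - 6*y + 9) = (y - 3)*(y + 1)*(y - 3)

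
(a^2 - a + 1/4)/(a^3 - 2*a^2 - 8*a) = (-a^2 + a - 1/4)/(a*(-a^2 + 2*a + 8))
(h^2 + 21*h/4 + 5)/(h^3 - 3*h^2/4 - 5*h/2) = (h + 4)/(h*(h - 2))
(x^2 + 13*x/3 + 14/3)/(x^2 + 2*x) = (x + 7/3)/x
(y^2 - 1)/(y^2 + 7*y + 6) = (y - 1)/(y + 6)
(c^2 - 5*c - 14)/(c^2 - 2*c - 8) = (c - 7)/(c - 4)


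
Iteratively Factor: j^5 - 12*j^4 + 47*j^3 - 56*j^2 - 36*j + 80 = (j - 2)*(j^4 - 10*j^3 + 27*j^2 - 2*j - 40) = (j - 4)*(j - 2)*(j^3 - 6*j^2 + 3*j + 10) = (j - 5)*(j - 4)*(j - 2)*(j^2 - j - 2) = (j - 5)*(j - 4)*(j - 2)*(j + 1)*(j - 2)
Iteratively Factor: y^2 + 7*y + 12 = (y + 4)*(y + 3)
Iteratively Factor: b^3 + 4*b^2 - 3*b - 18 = (b + 3)*(b^2 + b - 6) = (b + 3)^2*(b - 2)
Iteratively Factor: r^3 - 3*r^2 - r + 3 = (r + 1)*(r^2 - 4*r + 3) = (r - 1)*(r + 1)*(r - 3)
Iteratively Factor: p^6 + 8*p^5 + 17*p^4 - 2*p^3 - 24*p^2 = (p - 1)*(p^5 + 9*p^4 + 26*p^3 + 24*p^2) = (p - 1)*(p + 4)*(p^4 + 5*p^3 + 6*p^2) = (p - 1)*(p + 3)*(p + 4)*(p^3 + 2*p^2) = p*(p - 1)*(p + 3)*(p + 4)*(p^2 + 2*p) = p*(p - 1)*(p + 2)*(p + 3)*(p + 4)*(p)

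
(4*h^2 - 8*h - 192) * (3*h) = 12*h^3 - 24*h^2 - 576*h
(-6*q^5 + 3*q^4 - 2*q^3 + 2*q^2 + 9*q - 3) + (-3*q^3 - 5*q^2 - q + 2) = -6*q^5 + 3*q^4 - 5*q^3 - 3*q^2 + 8*q - 1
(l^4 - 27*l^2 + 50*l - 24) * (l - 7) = l^5 - 7*l^4 - 27*l^3 + 239*l^2 - 374*l + 168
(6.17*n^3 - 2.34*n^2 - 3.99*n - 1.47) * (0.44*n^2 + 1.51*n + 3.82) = 2.7148*n^5 + 8.2871*n^4 + 18.2804*n^3 - 15.6105*n^2 - 17.4615*n - 5.6154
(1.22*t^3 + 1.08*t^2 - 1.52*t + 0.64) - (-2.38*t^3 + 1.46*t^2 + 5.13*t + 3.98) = 3.6*t^3 - 0.38*t^2 - 6.65*t - 3.34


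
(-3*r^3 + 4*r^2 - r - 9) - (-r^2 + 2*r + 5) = -3*r^3 + 5*r^2 - 3*r - 14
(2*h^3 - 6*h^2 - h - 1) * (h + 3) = 2*h^4 - 19*h^2 - 4*h - 3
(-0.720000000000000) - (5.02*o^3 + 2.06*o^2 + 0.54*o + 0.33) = -5.02*o^3 - 2.06*o^2 - 0.54*o - 1.05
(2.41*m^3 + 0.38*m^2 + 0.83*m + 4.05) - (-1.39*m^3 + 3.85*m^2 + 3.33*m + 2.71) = 3.8*m^3 - 3.47*m^2 - 2.5*m + 1.34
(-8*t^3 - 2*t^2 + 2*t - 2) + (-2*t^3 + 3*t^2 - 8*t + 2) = -10*t^3 + t^2 - 6*t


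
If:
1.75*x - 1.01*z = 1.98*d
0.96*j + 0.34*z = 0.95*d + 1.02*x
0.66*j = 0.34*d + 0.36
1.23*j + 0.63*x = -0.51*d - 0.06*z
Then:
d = 1.77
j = 1.46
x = -3.38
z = -9.32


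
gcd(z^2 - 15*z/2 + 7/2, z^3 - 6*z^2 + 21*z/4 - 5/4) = z - 1/2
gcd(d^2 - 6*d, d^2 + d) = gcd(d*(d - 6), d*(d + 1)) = d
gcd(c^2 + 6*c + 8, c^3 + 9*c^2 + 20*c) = c + 4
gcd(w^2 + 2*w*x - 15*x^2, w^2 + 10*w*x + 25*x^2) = w + 5*x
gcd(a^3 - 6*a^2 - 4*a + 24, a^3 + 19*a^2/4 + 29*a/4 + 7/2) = a + 2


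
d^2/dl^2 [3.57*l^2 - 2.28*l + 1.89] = 7.14000000000000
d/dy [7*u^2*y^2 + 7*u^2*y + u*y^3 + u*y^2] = u*(14*u*y + 7*u + 3*y^2 + 2*y)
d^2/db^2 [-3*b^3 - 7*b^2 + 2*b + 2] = -18*b - 14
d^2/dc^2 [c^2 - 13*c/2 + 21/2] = 2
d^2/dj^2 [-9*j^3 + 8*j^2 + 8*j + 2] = 16 - 54*j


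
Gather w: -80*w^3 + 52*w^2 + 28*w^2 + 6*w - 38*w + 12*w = -80*w^3 + 80*w^2 - 20*w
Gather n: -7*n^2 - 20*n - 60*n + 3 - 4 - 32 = -7*n^2 - 80*n - 33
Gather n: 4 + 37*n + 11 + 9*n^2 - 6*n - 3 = 9*n^2 + 31*n + 12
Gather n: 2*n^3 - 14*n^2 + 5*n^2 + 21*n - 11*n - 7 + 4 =2*n^3 - 9*n^2 + 10*n - 3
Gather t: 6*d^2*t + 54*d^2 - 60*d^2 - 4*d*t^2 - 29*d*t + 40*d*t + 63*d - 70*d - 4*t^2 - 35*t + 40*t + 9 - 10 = -6*d^2 - 7*d + t^2*(-4*d - 4) + t*(6*d^2 + 11*d + 5) - 1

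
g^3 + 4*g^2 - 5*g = g*(g - 1)*(g + 5)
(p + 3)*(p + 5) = p^2 + 8*p + 15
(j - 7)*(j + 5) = j^2 - 2*j - 35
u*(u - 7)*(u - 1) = u^3 - 8*u^2 + 7*u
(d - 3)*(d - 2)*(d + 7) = d^3 + 2*d^2 - 29*d + 42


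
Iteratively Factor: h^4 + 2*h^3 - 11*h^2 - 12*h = (h + 1)*(h^3 + h^2 - 12*h) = (h + 1)*(h + 4)*(h^2 - 3*h) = (h - 3)*(h + 1)*(h + 4)*(h)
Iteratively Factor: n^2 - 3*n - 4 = (n + 1)*(n - 4)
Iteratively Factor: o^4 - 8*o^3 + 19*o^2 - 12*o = (o)*(o^3 - 8*o^2 + 19*o - 12) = o*(o - 1)*(o^2 - 7*o + 12) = o*(o - 4)*(o - 1)*(o - 3)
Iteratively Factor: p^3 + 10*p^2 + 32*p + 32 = (p + 4)*(p^2 + 6*p + 8) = (p + 4)^2*(p + 2)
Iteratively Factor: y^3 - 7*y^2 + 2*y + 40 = (y - 4)*(y^2 - 3*y - 10) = (y - 5)*(y - 4)*(y + 2)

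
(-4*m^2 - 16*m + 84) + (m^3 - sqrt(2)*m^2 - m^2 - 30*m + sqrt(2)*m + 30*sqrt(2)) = m^3 - 5*m^2 - sqrt(2)*m^2 - 46*m + sqrt(2)*m + 30*sqrt(2) + 84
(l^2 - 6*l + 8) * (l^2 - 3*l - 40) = l^4 - 9*l^3 - 14*l^2 + 216*l - 320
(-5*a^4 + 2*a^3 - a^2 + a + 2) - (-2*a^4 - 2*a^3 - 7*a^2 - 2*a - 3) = -3*a^4 + 4*a^3 + 6*a^2 + 3*a + 5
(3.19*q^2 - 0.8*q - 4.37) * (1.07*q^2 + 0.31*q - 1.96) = 3.4133*q^4 + 0.1329*q^3 - 11.1763*q^2 + 0.2133*q + 8.5652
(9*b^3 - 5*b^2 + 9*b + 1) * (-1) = -9*b^3 + 5*b^2 - 9*b - 1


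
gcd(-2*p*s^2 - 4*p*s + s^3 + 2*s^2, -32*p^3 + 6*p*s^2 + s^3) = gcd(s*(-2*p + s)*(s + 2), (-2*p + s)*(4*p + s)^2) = 2*p - s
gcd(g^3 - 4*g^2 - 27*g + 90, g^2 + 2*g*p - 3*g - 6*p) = g - 3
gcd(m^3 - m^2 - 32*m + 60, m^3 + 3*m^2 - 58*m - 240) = m + 6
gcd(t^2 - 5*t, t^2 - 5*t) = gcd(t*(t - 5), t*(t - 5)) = t^2 - 5*t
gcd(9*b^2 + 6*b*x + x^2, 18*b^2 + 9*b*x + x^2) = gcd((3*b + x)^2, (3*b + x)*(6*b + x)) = 3*b + x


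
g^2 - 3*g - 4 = (g - 4)*(g + 1)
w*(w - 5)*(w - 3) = w^3 - 8*w^2 + 15*w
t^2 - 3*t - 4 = (t - 4)*(t + 1)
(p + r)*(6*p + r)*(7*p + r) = 42*p^3 + 55*p^2*r + 14*p*r^2 + r^3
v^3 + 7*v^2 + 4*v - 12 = (v - 1)*(v + 2)*(v + 6)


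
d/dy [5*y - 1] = 5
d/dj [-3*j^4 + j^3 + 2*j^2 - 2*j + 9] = -12*j^3 + 3*j^2 + 4*j - 2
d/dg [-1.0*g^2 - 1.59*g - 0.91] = -2.0*g - 1.59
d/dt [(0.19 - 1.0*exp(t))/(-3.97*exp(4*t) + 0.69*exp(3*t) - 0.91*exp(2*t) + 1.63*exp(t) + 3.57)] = (-11.91*exp(4*t) + 4.3972*exp(3*t) - 1.3033*exp(2*t) + 0.3458*exp(t) - 3.8797)*exp(t)/(15.7609*exp(8*t) - 5.4786*exp(7*t) + 7.7015*exp(6*t) - 14.198*exp(5*t) - 25.2683*exp(4*t) + 1.96*exp(3*t) - 3.8405*exp(2*t) + 11.6382*exp(t) + 12.7449)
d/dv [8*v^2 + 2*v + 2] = 16*v + 2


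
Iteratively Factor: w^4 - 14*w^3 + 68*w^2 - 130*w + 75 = (w - 1)*(w^3 - 13*w^2 + 55*w - 75) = (w - 5)*(w - 1)*(w^2 - 8*w + 15) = (w - 5)^2*(w - 1)*(w - 3)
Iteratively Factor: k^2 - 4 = (k + 2)*(k - 2)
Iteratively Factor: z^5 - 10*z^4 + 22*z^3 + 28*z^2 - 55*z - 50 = (z + 1)*(z^4 - 11*z^3 + 33*z^2 - 5*z - 50) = (z + 1)^2*(z^3 - 12*z^2 + 45*z - 50) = (z - 5)*(z + 1)^2*(z^2 - 7*z + 10) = (z - 5)*(z - 2)*(z + 1)^2*(z - 5)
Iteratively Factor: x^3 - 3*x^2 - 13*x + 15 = (x + 3)*(x^2 - 6*x + 5) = (x - 1)*(x + 3)*(x - 5)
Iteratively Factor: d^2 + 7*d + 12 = (d + 4)*(d + 3)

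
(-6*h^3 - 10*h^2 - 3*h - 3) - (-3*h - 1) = -6*h^3 - 10*h^2 - 2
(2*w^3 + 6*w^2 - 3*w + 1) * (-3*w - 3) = -6*w^4 - 24*w^3 - 9*w^2 + 6*w - 3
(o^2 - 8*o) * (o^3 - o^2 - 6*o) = o^5 - 9*o^4 + 2*o^3 + 48*o^2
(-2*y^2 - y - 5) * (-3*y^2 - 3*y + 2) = 6*y^4 + 9*y^3 + 14*y^2 + 13*y - 10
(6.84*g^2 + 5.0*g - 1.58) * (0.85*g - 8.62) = 5.814*g^3 - 54.7108*g^2 - 44.443*g + 13.6196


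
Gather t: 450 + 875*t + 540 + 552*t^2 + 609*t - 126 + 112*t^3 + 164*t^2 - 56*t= 112*t^3 + 716*t^2 + 1428*t + 864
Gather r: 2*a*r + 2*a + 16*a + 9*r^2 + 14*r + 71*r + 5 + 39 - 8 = 18*a + 9*r^2 + r*(2*a + 85) + 36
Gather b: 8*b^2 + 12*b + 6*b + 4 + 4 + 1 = 8*b^2 + 18*b + 9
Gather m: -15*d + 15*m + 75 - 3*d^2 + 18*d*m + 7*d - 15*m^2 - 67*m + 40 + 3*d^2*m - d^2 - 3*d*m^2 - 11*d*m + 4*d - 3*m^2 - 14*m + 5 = -4*d^2 - 4*d + m^2*(-3*d - 18) + m*(3*d^2 + 7*d - 66) + 120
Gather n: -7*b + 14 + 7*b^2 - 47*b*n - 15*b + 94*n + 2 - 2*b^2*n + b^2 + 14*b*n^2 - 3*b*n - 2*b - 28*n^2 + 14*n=8*b^2 - 24*b + n^2*(14*b - 28) + n*(-2*b^2 - 50*b + 108) + 16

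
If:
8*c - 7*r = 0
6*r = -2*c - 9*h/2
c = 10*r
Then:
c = 0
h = 0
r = 0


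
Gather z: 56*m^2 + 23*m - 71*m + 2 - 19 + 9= 56*m^2 - 48*m - 8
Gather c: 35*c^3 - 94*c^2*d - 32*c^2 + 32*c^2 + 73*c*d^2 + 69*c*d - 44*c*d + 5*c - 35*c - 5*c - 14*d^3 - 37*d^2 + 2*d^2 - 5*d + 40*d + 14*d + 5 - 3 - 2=35*c^3 - 94*c^2*d + c*(73*d^2 + 25*d - 35) - 14*d^3 - 35*d^2 + 49*d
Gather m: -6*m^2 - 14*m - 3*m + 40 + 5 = -6*m^2 - 17*m + 45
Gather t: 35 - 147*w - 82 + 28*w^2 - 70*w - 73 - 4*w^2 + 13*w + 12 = 24*w^2 - 204*w - 108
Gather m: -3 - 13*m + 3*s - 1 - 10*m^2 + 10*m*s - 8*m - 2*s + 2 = -10*m^2 + m*(10*s - 21) + s - 2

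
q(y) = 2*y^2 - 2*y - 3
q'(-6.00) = -26.00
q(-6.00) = 81.00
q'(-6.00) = -26.00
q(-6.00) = 81.00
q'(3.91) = 13.64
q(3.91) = 19.76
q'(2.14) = 6.56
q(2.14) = 1.88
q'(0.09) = -1.64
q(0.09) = -3.16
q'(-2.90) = -13.60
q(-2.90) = 19.62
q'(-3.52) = -16.08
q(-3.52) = 28.82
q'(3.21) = 10.84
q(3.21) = 11.19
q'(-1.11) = -6.44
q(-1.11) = 1.68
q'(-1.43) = -7.72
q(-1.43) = 3.95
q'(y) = 4*y - 2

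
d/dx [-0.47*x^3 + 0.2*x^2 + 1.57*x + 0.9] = -1.41*x^2 + 0.4*x + 1.57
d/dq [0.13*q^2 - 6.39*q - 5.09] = 0.26*q - 6.39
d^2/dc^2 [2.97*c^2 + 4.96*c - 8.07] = 5.94000000000000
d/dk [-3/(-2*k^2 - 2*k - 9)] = 6*(-2*k - 1)/(2*k^2 + 2*k + 9)^2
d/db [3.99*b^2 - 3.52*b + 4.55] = 7.98*b - 3.52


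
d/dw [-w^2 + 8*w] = 8 - 2*w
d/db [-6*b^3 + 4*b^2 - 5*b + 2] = -18*b^2 + 8*b - 5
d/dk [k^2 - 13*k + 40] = 2*k - 13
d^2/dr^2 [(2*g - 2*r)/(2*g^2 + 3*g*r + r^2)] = 4*((g - r)*(3*g + 2*r)^2 + (2*g + 3*r)*(2*g^2 + 3*g*r + r^2))/(2*g^2 + 3*g*r + r^2)^3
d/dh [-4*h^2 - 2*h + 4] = -8*h - 2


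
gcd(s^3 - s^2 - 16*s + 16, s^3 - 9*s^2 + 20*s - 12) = s - 1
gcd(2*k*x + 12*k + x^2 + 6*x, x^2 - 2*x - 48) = x + 6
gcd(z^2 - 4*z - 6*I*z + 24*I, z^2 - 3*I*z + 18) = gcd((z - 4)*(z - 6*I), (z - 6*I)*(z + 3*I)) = z - 6*I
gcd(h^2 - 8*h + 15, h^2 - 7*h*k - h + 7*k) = 1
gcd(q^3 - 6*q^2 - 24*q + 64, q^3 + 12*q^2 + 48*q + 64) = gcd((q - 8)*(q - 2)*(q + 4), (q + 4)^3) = q + 4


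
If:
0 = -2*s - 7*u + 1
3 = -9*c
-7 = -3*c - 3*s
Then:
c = -1/3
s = 8/3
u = -13/21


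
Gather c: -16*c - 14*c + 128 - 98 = 30 - 30*c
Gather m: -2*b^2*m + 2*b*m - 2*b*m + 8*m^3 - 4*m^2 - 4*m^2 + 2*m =8*m^3 - 8*m^2 + m*(2 - 2*b^2)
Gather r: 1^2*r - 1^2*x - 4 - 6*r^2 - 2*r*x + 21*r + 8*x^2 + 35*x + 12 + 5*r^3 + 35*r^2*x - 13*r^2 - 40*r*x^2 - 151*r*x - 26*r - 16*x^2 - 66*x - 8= 5*r^3 + r^2*(35*x - 19) + r*(-40*x^2 - 153*x - 4) - 8*x^2 - 32*x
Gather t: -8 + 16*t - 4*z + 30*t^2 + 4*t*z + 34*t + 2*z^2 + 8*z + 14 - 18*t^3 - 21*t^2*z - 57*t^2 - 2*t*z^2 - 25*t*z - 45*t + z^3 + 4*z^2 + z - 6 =-18*t^3 + t^2*(-21*z - 27) + t*(-2*z^2 - 21*z + 5) + z^3 + 6*z^2 + 5*z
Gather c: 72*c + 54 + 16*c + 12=88*c + 66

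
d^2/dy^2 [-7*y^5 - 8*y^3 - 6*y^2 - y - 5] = -140*y^3 - 48*y - 12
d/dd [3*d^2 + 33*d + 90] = 6*d + 33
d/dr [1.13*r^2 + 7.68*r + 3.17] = 2.26*r + 7.68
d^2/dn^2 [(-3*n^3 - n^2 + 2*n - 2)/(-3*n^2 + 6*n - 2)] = 4*(45*n^3 - 36*n^2 - 18*n + 20)/(27*n^6 - 162*n^5 + 378*n^4 - 432*n^3 + 252*n^2 - 72*n + 8)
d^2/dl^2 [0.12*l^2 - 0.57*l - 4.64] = 0.240000000000000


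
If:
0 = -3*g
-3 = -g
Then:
No Solution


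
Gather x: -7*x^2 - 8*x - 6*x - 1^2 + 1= -7*x^2 - 14*x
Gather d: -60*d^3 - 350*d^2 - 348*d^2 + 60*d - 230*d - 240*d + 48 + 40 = -60*d^3 - 698*d^2 - 410*d + 88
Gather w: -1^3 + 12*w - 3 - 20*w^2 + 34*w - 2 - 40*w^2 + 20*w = -60*w^2 + 66*w - 6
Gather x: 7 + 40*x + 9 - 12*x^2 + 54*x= -12*x^2 + 94*x + 16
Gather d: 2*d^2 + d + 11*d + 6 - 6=2*d^2 + 12*d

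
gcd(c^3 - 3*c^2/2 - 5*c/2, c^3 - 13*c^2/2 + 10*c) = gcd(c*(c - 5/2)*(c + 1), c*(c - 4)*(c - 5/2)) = c^2 - 5*c/2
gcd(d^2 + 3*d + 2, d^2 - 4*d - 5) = d + 1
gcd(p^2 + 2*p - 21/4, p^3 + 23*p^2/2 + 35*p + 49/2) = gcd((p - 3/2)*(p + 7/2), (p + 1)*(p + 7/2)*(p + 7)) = p + 7/2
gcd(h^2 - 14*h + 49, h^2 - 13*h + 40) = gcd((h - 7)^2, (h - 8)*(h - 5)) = 1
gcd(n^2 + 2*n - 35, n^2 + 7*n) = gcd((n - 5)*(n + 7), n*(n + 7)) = n + 7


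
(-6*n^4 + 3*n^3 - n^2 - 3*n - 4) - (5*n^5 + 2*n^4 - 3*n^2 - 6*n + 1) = -5*n^5 - 8*n^4 + 3*n^3 + 2*n^2 + 3*n - 5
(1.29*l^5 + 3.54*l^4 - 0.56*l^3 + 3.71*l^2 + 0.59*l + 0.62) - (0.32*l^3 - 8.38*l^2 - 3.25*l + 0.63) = 1.29*l^5 + 3.54*l^4 - 0.88*l^3 + 12.09*l^2 + 3.84*l - 0.01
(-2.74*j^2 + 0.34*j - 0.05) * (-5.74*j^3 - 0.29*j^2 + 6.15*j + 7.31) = 15.7276*j^5 - 1.157*j^4 - 16.6626*j^3 - 17.9239*j^2 + 2.1779*j - 0.3655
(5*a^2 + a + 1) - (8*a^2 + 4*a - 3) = -3*a^2 - 3*a + 4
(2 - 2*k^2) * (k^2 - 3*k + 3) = -2*k^4 + 6*k^3 - 4*k^2 - 6*k + 6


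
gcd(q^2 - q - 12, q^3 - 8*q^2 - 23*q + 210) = 1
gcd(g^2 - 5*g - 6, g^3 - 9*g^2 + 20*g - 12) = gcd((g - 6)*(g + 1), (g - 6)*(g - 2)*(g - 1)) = g - 6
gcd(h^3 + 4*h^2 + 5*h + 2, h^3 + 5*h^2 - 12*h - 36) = h + 2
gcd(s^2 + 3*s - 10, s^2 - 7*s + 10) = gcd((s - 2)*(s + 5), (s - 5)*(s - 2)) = s - 2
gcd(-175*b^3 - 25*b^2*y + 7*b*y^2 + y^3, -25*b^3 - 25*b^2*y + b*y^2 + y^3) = -25*b^2 + y^2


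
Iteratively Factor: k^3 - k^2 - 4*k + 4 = (k + 2)*(k^2 - 3*k + 2) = (k - 1)*(k + 2)*(k - 2)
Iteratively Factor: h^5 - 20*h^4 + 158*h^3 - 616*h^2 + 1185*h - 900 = (h - 3)*(h^4 - 17*h^3 + 107*h^2 - 295*h + 300) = (h - 5)*(h - 3)*(h^3 - 12*h^2 + 47*h - 60) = (h - 5)*(h - 4)*(h - 3)*(h^2 - 8*h + 15) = (h - 5)*(h - 4)*(h - 3)^2*(h - 5)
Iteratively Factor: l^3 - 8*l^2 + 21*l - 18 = (l - 3)*(l^2 - 5*l + 6) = (l - 3)*(l - 2)*(l - 3)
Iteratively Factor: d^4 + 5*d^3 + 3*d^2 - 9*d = (d)*(d^3 + 5*d^2 + 3*d - 9) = d*(d - 1)*(d^2 + 6*d + 9) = d*(d - 1)*(d + 3)*(d + 3)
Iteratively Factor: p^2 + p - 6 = (p + 3)*(p - 2)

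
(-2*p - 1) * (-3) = 6*p + 3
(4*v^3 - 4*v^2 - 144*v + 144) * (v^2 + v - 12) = 4*v^5 - 196*v^3 + 48*v^2 + 1872*v - 1728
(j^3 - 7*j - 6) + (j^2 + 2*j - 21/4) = j^3 + j^2 - 5*j - 45/4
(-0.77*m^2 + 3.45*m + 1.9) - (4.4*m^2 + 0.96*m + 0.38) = -5.17*m^2 + 2.49*m + 1.52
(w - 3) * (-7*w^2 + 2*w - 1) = -7*w^3 + 23*w^2 - 7*w + 3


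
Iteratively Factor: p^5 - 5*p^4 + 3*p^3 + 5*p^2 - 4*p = (p - 1)*(p^4 - 4*p^3 - p^2 + 4*p) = (p - 4)*(p - 1)*(p^3 - p) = (p - 4)*(p - 1)*(p + 1)*(p^2 - p) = p*(p - 4)*(p - 1)*(p + 1)*(p - 1)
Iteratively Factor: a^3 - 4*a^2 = (a - 4)*(a^2) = a*(a - 4)*(a)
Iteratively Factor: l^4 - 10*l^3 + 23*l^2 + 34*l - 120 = (l - 3)*(l^3 - 7*l^2 + 2*l + 40) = (l - 4)*(l - 3)*(l^2 - 3*l - 10) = (l - 4)*(l - 3)*(l + 2)*(l - 5)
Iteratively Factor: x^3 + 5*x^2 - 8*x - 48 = (x + 4)*(x^2 + x - 12) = (x + 4)^2*(x - 3)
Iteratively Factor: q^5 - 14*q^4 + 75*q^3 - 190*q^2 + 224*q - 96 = (q - 2)*(q^4 - 12*q^3 + 51*q^2 - 88*q + 48) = (q - 3)*(q - 2)*(q^3 - 9*q^2 + 24*q - 16) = (q - 4)*(q - 3)*(q - 2)*(q^2 - 5*q + 4) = (q - 4)*(q - 3)*(q - 2)*(q - 1)*(q - 4)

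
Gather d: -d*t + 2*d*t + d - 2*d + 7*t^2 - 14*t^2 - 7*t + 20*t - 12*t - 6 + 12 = d*(t - 1) - 7*t^2 + t + 6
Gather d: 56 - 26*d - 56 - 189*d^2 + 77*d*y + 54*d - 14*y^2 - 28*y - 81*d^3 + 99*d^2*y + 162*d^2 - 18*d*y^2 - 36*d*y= -81*d^3 + d^2*(99*y - 27) + d*(-18*y^2 + 41*y + 28) - 14*y^2 - 28*y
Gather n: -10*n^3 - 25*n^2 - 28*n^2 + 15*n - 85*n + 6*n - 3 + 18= -10*n^3 - 53*n^2 - 64*n + 15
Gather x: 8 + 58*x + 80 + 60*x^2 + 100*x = 60*x^2 + 158*x + 88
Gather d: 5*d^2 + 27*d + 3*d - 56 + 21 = 5*d^2 + 30*d - 35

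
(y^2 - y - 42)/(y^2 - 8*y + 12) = (y^2 - y - 42)/(y^2 - 8*y + 12)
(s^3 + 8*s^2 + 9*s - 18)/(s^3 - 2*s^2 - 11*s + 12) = (s + 6)/(s - 4)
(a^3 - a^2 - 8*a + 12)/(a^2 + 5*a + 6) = (a^2 - 4*a + 4)/(a + 2)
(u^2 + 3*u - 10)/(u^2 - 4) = (u + 5)/(u + 2)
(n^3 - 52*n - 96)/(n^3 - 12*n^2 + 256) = (n^2 + 8*n + 12)/(n^2 - 4*n - 32)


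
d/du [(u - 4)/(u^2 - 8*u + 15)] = (u^2 - 8*u - 2*(u - 4)^2 + 15)/(u^2 - 8*u + 15)^2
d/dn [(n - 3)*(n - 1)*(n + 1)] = 3*n^2 - 6*n - 1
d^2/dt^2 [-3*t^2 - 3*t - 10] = -6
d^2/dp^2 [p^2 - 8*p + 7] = 2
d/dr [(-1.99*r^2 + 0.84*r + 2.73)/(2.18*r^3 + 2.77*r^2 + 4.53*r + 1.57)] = (4.3382*r^4 - 3.6624*r^3 - 29.1957*r^2 - 21.3728*r - 11.0481)/(4.7524*r^6 + 12.0772*r^5 + 27.4237*r^4 + 31.9414*r^3 + 29.2187*r^2 + 14.2242*r + 2.4649)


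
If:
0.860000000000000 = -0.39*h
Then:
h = -2.21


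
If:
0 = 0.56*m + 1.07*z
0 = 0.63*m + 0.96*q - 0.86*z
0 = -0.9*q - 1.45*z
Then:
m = 0.00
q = 0.00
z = 0.00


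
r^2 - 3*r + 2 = (r - 2)*(r - 1)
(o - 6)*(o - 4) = o^2 - 10*o + 24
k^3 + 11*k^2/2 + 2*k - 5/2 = (k - 1/2)*(k + 1)*(k + 5)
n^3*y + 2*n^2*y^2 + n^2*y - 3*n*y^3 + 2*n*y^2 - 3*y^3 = (n - y)*(n + 3*y)*(n*y + y)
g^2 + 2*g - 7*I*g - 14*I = (g + 2)*(g - 7*I)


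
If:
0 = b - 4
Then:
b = 4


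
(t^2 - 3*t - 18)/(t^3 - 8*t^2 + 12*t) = (t + 3)/(t*(t - 2))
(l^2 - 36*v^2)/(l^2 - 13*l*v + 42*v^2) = (-l - 6*v)/(-l + 7*v)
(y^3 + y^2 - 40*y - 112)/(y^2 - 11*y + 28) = (y^2 + 8*y + 16)/(y - 4)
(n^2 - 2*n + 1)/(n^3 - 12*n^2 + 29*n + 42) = (n^2 - 2*n + 1)/(n^3 - 12*n^2 + 29*n + 42)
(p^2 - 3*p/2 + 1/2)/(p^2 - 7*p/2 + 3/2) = (p - 1)/(p - 3)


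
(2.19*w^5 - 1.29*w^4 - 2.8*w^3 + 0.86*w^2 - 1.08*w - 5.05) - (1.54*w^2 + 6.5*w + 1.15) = 2.19*w^5 - 1.29*w^4 - 2.8*w^3 - 0.68*w^2 - 7.58*w - 6.2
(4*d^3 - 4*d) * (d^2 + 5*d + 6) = 4*d^5 + 20*d^4 + 20*d^3 - 20*d^2 - 24*d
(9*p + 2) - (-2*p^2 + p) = 2*p^2 + 8*p + 2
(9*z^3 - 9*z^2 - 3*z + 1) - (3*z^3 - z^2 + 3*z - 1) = 6*z^3 - 8*z^2 - 6*z + 2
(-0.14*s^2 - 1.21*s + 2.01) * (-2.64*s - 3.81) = 0.3696*s^3 + 3.7278*s^2 - 0.6963*s - 7.6581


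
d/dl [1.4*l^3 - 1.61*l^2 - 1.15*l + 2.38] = 4.2*l^2 - 3.22*l - 1.15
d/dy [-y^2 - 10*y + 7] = -2*y - 10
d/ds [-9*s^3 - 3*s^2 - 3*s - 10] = -27*s^2 - 6*s - 3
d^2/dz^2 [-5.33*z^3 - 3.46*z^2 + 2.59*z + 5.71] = -31.98*z - 6.92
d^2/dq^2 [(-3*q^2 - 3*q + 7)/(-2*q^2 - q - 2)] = 6*(2*q^3 - 40*q^2 - 26*q + 9)/(8*q^6 + 12*q^5 + 30*q^4 + 25*q^3 + 30*q^2 + 12*q + 8)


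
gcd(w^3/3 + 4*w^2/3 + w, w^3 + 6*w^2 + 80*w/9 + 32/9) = 1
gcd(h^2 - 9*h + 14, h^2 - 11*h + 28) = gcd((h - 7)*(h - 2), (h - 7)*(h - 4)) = h - 7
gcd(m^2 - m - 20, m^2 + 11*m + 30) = 1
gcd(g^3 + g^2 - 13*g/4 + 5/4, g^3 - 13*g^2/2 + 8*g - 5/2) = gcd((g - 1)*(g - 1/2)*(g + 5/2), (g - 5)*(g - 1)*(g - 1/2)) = g^2 - 3*g/2 + 1/2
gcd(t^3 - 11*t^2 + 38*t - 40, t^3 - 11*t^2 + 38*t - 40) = t^3 - 11*t^2 + 38*t - 40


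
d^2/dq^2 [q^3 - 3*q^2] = 6*q - 6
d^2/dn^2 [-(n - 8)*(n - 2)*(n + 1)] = 18 - 6*n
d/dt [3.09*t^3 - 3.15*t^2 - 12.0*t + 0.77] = 9.27*t^2 - 6.3*t - 12.0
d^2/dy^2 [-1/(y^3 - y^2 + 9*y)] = 2*(y*(3*y - 1)*(y^2 - y + 9) - (3*y^2 - 2*y + 9)^2)/(y^3*(y^2 - y + 9)^3)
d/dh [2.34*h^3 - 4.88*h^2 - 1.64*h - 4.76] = 7.02*h^2 - 9.76*h - 1.64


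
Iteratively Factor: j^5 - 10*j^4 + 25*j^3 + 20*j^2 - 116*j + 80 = (j - 1)*(j^4 - 9*j^3 + 16*j^2 + 36*j - 80) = (j - 2)*(j - 1)*(j^3 - 7*j^2 + 2*j + 40) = (j - 4)*(j - 2)*(j - 1)*(j^2 - 3*j - 10) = (j - 4)*(j - 2)*(j - 1)*(j + 2)*(j - 5)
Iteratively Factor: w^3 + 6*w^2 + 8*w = (w + 4)*(w^2 + 2*w) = (w + 2)*(w + 4)*(w)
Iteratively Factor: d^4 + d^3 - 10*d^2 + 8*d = (d)*(d^3 + d^2 - 10*d + 8) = d*(d - 1)*(d^2 + 2*d - 8) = d*(d - 1)*(d + 4)*(d - 2)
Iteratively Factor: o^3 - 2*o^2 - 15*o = (o - 5)*(o^2 + 3*o) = (o - 5)*(o + 3)*(o)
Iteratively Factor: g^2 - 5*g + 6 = (g - 3)*(g - 2)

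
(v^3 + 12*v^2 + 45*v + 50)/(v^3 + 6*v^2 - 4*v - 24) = (v^2 + 10*v + 25)/(v^2 + 4*v - 12)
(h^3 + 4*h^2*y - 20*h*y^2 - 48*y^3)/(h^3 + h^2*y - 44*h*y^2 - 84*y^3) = (-h + 4*y)/(-h + 7*y)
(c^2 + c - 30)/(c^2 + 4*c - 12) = (c - 5)/(c - 2)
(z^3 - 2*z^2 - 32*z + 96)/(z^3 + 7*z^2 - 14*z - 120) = (z - 4)/(z + 5)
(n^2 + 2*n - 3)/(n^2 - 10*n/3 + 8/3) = 3*(n^2 + 2*n - 3)/(3*n^2 - 10*n + 8)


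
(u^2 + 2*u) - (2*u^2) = -u^2 + 2*u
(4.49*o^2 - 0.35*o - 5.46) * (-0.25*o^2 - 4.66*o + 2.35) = -1.1225*o^4 - 20.8359*o^3 + 13.5475*o^2 + 24.6211*o - 12.831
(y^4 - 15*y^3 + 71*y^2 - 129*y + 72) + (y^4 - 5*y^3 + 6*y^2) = 2*y^4 - 20*y^3 + 77*y^2 - 129*y + 72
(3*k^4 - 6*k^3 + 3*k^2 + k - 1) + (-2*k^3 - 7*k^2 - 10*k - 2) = 3*k^4 - 8*k^3 - 4*k^2 - 9*k - 3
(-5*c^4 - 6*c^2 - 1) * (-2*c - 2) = 10*c^5 + 10*c^4 + 12*c^3 + 12*c^2 + 2*c + 2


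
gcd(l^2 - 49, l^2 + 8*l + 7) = l + 7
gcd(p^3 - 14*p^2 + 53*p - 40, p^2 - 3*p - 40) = p - 8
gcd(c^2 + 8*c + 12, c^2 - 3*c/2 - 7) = c + 2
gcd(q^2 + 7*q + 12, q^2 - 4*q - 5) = 1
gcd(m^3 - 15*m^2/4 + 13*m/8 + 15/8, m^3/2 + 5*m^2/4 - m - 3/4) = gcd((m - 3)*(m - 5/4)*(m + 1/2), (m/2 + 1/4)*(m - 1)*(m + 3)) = m + 1/2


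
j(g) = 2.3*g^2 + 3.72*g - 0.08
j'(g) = 4.6*g + 3.72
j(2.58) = 24.83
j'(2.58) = 15.59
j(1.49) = 10.57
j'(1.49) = 10.57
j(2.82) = 28.70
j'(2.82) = 16.69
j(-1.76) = 0.50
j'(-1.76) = -4.38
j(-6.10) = 62.81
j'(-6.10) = -24.34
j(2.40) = 22.10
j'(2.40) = 14.76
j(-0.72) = -1.57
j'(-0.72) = 0.41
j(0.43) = 1.94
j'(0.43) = 5.70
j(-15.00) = 461.62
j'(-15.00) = -65.28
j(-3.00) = 9.46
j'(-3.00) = -10.08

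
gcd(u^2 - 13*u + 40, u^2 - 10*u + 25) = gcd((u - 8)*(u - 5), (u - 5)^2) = u - 5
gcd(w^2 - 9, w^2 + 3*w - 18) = w - 3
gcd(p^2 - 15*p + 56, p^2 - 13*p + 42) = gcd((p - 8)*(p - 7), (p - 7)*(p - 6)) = p - 7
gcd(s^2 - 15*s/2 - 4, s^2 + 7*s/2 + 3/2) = s + 1/2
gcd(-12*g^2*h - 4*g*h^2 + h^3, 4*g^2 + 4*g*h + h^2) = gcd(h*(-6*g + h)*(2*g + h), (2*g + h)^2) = 2*g + h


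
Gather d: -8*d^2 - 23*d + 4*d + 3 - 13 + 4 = -8*d^2 - 19*d - 6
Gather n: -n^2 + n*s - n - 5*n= -n^2 + n*(s - 6)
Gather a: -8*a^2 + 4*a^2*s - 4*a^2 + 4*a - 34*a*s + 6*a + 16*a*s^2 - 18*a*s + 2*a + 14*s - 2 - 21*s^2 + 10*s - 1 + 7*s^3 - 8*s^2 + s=a^2*(4*s - 12) + a*(16*s^2 - 52*s + 12) + 7*s^3 - 29*s^2 + 25*s - 3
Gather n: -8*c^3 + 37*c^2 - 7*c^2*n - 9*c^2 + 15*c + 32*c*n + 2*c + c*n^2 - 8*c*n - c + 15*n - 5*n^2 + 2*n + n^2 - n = -8*c^3 + 28*c^2 + 16*c + n^2*(c - 4) + n*(-7*c^2 + 24*c + 16)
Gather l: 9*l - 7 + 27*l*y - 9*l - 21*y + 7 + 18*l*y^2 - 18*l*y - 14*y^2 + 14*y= l*(18*y^2 + 9*y) - 14*y^2 - 7*y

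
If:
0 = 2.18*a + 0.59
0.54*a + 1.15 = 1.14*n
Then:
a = -0.27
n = 0.88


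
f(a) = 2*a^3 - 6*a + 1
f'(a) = 6*a^2 - 6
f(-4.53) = -157.74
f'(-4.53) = 117.13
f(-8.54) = -1193.43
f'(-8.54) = 431.59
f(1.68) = 0.40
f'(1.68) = 10.93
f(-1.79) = 0.27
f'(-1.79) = 13.22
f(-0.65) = 4.35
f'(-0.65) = -3.46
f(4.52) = 158.57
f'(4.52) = 116.58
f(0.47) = -1.61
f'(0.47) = -4.67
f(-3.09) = -39.47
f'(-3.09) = 51.29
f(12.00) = 3385.00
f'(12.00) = 858.00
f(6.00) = 397.00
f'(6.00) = 210.00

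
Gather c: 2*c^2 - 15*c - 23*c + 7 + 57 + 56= 2*c^2 - 38*c + 120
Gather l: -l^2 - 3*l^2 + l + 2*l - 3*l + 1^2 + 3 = 4 - 4*l^2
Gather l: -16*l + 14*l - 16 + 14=-2*l - 2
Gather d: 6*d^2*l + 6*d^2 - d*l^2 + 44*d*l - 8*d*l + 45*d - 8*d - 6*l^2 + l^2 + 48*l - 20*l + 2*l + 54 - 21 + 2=d^2*(6*l + 6) + d*(-l^2 + 36*l + 37) - 5*l^2 + 30*l + 35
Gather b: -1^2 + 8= 7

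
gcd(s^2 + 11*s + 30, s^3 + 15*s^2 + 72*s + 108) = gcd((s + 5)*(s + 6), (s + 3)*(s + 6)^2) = s + 6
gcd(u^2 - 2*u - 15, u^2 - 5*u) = u - 5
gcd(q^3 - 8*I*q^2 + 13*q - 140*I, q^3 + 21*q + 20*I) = q^2 - I*q + 20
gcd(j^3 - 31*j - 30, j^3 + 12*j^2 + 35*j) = j + 5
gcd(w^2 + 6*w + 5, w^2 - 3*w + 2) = 1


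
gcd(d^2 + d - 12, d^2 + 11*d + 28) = d + 4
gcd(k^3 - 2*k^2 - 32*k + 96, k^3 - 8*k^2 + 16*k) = k^2 - 8*k + 16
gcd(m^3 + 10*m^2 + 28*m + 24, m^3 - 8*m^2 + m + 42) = m + 2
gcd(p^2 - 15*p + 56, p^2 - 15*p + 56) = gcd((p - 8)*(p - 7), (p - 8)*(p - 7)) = p^2 - 15*p + 56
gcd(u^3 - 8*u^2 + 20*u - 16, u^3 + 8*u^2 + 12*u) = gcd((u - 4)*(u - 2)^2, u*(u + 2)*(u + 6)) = 1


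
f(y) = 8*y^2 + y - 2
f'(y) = 16*y + 1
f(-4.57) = 160.51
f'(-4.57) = -72.12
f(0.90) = 5.38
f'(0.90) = 15.40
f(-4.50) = 155.50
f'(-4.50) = -71.00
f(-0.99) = 4.85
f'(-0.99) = -14.84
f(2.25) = 40.75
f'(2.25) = 37.00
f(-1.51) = 14.73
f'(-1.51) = -23.16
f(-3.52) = 93.60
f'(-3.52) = -55.32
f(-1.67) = 18.64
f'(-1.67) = -25.72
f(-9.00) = 637.00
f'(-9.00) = -143.00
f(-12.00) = 1138.00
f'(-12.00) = -191.00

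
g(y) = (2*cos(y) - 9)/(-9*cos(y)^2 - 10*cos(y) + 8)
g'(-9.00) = 0.39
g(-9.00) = -1.12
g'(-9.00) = 0.39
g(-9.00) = -1.12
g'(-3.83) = -0.37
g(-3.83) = -1.02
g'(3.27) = 0.16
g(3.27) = -1.21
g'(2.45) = -0.36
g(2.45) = -1.02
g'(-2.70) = 0.40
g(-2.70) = -1.12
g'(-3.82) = -0.37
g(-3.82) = -1.02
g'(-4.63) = 0.79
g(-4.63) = -1.05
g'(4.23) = 0.04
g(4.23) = -0.93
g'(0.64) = 3.40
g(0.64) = 1.27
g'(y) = (-18*sin(y)*cos(y) - 10*sin(y))*(2*cos(y) - 9)/(-9*cos(y)^2 - 10*cos(y) + 8)^2 - 2*sin(y)/(-9*cos(y)^2 - 10*cos(y) + 8) = 2*(-9*cos(y)^2 + 81*cos(y) + 37)*sin(y)/(-9*sin(y)^2 + 10*cos(y) + 1)^2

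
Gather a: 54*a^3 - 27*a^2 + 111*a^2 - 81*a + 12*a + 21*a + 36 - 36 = 54*a^3 + 84*a^2 - 48*a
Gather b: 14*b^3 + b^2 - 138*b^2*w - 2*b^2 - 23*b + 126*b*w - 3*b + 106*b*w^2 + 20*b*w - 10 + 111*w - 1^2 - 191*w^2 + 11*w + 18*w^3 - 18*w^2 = 14*b^3 + b^2*(-138*w - 1) + b*(106*w^2 + 146*w - 26) + 18*w^3 - 209*w^2 + 122*w - 11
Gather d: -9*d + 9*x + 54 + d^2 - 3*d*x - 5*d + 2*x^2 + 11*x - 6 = d^2 + d*(-3*x - 14) + 2*x^2 + 20*x + 48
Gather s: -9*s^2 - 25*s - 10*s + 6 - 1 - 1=-9*s^2 - 35*s + 4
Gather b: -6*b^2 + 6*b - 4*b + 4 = -6*b^2 + 2*b + 4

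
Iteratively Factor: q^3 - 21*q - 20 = (q + 4)*(q^2 - 4*q - 5) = (q - 5)*(q + 4)*(q + 1)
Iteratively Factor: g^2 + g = (g + 1)*(g)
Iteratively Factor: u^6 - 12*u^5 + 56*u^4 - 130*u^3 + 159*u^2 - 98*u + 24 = (u - 2)*(u^5 - 10*u^4 + 36*u^3 - 58*u^2 + 43*u - 12) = (u - 2)*(u - 1)*(u^4 - 9*u^3 + 27*u^2 - 31*u + 12) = (u - 3)*(u - 2)*(u - 1)*(u^3 - 6*u^2 + 9*u - 4) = (u - 4)*(u - 3)*(u - 2)*(u - 1)*(u^2 - 2*u + 1) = (u - 4)*(u - 3)*(u - 2)*(u - 1)^2*(u - 1)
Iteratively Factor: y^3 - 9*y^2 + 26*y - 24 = (y - 3)*(y^2 - 6*y + 8) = (y - 3)*(y - 2)*(y - 4)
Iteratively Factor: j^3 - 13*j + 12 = (j - 1)*(j^2 + j - 12) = (j - 3)*(j - 1)*(j + 4)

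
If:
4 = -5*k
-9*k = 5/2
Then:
No Solution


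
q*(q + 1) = q^2 + q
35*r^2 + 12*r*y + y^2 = (5*r + y)*(7*r + y)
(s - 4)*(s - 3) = s^2 - 7*s + 12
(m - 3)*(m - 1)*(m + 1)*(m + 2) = m^4 - m^3 - 7*m^2 + m + 6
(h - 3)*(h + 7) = h^2 + 4*h - 21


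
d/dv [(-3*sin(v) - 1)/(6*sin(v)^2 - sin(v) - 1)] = 2*cos(v)/(2*sin(v) - 1)^2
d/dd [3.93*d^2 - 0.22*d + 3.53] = 7.86*d - 0.22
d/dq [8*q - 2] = 8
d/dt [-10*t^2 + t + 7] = 1 - 20*t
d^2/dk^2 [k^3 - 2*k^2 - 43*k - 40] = 6*k - 4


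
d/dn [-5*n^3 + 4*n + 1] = 4 - 15*n^2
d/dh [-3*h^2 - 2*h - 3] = -6*h - 2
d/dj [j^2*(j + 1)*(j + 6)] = j*(4*j^2 + 21*j + 12)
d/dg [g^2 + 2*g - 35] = 2*g + 2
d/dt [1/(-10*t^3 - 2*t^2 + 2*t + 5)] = 2*(15*t^2 + 2*t - 1)/(10*t^3 + 2*t^2 - 2*t - 5)^2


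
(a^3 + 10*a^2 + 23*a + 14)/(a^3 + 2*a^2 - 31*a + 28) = (a^2 + 3*a + 2)/(a^2 - 5*a + 4)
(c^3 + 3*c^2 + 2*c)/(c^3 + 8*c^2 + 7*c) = (c + 2)/(c + 7)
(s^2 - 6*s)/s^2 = (s - 6)/s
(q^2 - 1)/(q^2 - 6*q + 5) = (q + 1)/(q - 5)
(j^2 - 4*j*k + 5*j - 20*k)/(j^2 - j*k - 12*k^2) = (j + 5)/(j + 3*k)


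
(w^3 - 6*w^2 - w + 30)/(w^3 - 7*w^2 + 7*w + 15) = (w + 2)/(w + 1)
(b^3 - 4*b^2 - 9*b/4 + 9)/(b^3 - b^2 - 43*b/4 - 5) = (4*b^2 - 9)/(4*b^2 + 12*b + 5)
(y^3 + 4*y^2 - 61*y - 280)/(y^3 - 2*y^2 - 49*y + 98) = (y^2 - 3*y - 40)/(y^2 - 9*y + 14)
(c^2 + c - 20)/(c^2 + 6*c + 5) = (c - 4)/(c + 1)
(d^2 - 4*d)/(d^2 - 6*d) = (d - 4)/(d - 6)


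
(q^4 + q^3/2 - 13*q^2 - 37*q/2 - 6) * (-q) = -q^5 - q^4/2 + 13*q^3 + 37*q^2/2 + 6*q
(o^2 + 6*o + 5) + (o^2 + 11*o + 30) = 2*o^2 + 17*o + 35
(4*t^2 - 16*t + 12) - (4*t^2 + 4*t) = 12 - 20*t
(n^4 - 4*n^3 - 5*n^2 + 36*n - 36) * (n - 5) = n^5 - 9*n^4 + 15*n^3 + 61*n^2 - 216*n + 180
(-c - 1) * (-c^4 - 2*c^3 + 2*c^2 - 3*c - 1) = c^5 + 3*c^4 + c^2 + 4*c + 1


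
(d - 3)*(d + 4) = d^2 + d - 12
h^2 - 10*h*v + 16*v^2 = (h - 8*v)*(h - 2*v)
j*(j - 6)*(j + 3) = j^3 - 3*j^2 - 18*j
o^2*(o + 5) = o^3 + 5*o^2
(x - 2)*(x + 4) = x^2 + 2*x - 8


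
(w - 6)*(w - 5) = w^2 - 11*w + 30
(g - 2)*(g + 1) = g^2 - g - 2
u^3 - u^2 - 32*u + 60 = (u - 5)*(u - 2)*(u + 6)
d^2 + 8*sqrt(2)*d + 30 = (d + 3*sqrt(2))*(d + 5*sqrt(2))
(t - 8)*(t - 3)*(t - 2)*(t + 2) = t^4 - 11*t^3 + 20*t^2 + 44*t - 96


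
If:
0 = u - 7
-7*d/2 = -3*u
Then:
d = 6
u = 7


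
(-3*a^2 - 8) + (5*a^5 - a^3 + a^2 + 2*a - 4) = 5*a^5 - a^3 - 2*a^2 + 2*a - 12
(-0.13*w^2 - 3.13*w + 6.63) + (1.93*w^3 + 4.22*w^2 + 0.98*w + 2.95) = 1.93*w^3 + 4.09*w^2 - 2.15*w + 9.58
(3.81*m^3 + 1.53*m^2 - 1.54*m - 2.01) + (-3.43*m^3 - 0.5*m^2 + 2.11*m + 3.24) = 0.38*m^3 + 1.03*m^2 + 0.57*m + 1.23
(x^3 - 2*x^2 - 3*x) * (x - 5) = x^4 - 7*x^3 + 7*x^2 + 15*x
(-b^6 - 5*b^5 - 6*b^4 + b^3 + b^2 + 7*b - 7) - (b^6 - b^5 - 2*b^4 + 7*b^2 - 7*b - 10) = -2*b^6 - 4*b^5 - 4*b^4 + b^3 - 6*b^2 + 14*b + 3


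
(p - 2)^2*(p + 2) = p^3 - 2*p^2 - 4*p + 8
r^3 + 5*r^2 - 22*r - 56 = (r - 4)*(r + 2)*(r + 7)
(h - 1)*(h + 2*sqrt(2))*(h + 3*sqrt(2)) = h^3 - h^2 + 5*sqrt(2)*h^2 - 5*sqrt(2)*h + 12*h - 12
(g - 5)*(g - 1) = g^2 - 6*g + 5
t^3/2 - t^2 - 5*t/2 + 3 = (t/2 + 1)*(t - 3)*(t - 1)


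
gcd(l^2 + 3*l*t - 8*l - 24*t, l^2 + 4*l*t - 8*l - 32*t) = l - 8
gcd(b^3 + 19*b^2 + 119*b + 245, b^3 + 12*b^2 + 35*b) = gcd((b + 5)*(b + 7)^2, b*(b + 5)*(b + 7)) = b^2 + 12*b + 35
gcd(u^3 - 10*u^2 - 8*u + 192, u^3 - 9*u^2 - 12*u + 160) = u^2 - 4*u - 32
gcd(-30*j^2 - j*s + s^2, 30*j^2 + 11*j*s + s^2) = 5*j + s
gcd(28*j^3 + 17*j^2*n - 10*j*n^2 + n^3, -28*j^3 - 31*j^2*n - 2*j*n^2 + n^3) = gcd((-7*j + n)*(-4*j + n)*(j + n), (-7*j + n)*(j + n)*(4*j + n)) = 7*j^2 + 6*j*n - n^2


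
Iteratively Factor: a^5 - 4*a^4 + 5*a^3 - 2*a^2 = (a)*(a^4 - 4*a^3 + 5*a^2 - 2*a) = a^2*(a^3 - 4*a^2 + 5*a - 2) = a^2*(a - 2)*(a^2 - 2*a + 1) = a^2*(a - 2)*(a - 1)*(a - 1)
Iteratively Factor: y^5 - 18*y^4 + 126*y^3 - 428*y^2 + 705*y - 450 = (y - 2)*(y^4 - 16*y^3 + 94*y^2 - 240*y + 225) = (y - 3)*(y - 2)*(y^3 - 13*y^2 + 55*y - 75) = (y - 5)*(y - 3)*(y - 2)*(y^2 - 8*y + 15) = (y - 5)^2*(y - 3)*(y - 2)*(y - 3)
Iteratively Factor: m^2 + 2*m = (m)*(m + 2)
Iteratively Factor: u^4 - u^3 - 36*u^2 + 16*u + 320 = (u + 4)*(u^3 - 5*u^2 - 16*u + 80) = (u - 5)*(u + 4)*(u^2 - 16) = (u - 5)*(u - 4)*(u + 4)*(u + 4)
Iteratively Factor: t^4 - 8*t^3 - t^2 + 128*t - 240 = (t - 5)*(t^3 - 3*t^2 - 16*t + 48) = (t - 5)*(t + 4)*(t^2 - 7*t + 12) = (t - 5)*(t - 4)*(t + 4)*(t - 3)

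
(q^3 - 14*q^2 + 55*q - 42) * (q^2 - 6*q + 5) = q^5 - 20*q^4 + 144*q^3 - 442*q^2 + 527*q - 210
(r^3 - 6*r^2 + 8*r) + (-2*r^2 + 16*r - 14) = r^3 - 8*r^2 + 24*r - 14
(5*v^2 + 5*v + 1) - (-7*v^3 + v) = 7*v^3 + 5*v^2 + 4*v + 1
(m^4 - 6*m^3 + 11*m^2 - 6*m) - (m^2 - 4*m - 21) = m^4 - 6*m^3 + 10*m^2 - 2*m + 21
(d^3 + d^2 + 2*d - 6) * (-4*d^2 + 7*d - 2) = -4*d^5 + 3*d^4 - 3*d^3 + 36*d^2 - 46*d + 12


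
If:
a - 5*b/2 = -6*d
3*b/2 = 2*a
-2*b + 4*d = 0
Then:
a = 0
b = 0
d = 0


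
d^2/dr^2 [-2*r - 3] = 0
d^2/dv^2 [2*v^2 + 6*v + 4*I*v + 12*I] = 4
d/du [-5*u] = -5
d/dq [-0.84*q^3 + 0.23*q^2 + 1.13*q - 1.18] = -2.52*q^2 + 0.46*q + 1.13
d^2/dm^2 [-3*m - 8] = 0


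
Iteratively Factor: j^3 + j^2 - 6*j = (j + 3)*(j^2 - 2*j) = (j - 2)*(j + 3)*(j)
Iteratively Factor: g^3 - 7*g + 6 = (g - 2)*(g^2 + 2*g - 3) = (g - 2)*(g - 1)*(g + 3)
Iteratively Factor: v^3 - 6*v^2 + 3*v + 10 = (v - 2)*(v^2 - 4*v - 5) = (v - 5)*(v - 2)*(v + 1)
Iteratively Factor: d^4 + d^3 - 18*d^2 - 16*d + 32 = (d + 2)*(d^3 - d^2 - 16*d + 16) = (d - 4)*(d + 2)*(d^2 + 3*d - 4) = (d - 4)*(d + 2)*(d + 4)*(d - 1)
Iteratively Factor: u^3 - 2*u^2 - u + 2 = (u + 1)*(u^2 - 3*u + 2) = (u - 1)*(u + 1)*(u - 2)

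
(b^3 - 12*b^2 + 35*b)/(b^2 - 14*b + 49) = b*(b - 5)/(b - 7)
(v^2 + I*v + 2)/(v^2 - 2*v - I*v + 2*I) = (v + 2*I)/(v - 2)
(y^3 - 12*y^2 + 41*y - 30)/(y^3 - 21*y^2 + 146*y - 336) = (y^2 - 6*y + 5)/(y^2 - 15*y + 56)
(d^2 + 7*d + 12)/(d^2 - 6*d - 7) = (d^2 + 7*d + 12)/(d^2 - 6*d - 7)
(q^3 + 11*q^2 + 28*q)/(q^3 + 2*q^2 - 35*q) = (q + 4)/(q - 5)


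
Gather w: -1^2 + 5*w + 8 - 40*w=7 - 35*w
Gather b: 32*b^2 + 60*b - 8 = 32*b^2 + 60*b - 8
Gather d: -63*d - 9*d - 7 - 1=-72*d - 8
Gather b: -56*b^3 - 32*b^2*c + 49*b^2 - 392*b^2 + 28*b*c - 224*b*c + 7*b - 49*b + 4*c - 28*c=-56*b^3 + b^2*(-32*c - 343) + b*(-196*c - 42) - 24*c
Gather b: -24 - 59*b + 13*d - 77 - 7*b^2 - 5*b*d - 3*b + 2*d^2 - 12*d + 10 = -7*b^2 + b*(-5*d - 62) + 2*d^2 + d - 91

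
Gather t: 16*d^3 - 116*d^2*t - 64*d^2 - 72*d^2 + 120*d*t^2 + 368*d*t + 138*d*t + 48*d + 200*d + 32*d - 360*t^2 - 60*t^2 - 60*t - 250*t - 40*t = 16*d^3 - 136*d^2 + 280*d + t^2*(120*d - 420) + t*(-116*d^2 + 506*d - 350)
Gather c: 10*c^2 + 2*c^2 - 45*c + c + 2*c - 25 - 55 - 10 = 12*c^2 - 42*c - 90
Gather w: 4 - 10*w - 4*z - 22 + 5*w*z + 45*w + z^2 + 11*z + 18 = w*(5*z + 35) + z^2 + 7*z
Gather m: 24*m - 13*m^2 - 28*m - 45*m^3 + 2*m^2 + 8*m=-45*m^3 - 11*m^2 + 4*m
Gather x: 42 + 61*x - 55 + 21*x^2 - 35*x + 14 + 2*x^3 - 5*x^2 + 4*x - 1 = 2*x^3 + 16*x^2 + 30*x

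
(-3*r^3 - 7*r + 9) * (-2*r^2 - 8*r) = 6*r^5 + 24*r^4 + 14*r^3 + 38*r^2 - 72*r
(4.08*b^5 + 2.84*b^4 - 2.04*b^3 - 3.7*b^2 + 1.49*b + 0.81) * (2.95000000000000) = 12.036*b^5 + 8.378*b^4 - 6.018*b^3 - 10.915*b^2 + 4.3955*b + 2.3895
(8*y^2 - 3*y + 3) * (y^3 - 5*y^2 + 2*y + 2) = 8*y^5 - 43*y^4 + 34*y^3 - 5*y^2 + 6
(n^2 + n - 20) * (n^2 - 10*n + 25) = n^4 - 9*n^3 - 5*n^2 + 225*n - 500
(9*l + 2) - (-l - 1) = 10*l + 3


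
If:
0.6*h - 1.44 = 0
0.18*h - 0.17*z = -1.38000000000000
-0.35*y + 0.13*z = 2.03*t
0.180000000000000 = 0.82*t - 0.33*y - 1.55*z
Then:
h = 2.40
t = 6.59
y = -34.24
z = 10.66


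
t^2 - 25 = (t - 5)*(t + 5)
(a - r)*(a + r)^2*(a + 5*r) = a^4 + 6*a^3*r + 4*a^2*r^2 - 6*a*r^3 - 5*r^4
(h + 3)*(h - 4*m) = h^2 - 4*h*m + 3*h - 12*m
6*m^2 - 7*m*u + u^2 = (-6*m + u)*(-m + u)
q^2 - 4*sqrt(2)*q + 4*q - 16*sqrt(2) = (q + 4)*(q - 4*sqrt(2))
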